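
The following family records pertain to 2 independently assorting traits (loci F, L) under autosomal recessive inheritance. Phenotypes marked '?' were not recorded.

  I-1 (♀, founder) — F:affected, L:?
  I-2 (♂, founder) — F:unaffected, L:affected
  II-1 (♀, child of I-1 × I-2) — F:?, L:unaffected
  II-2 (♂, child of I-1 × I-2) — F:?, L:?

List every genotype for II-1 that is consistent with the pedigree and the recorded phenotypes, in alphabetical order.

F/I-1 aff ·: ff
F/I-2 un ·: FF|Ff
F/II-1 ? I-1×I-2: Ff|ff
F/II-2 ? I-1×I-2: Ff|ff
⇒ F over [I-1,I-2,II-1,II-2]: 5 consistent
L/I-1 ? ·: LL|Ll
L/I-2 aff ·: ll
L/II-1 un I-1×I-2: Ll
L/II-2 ? I-1×I-2: Ll|ll
⇒ L over [I-1,I-2,II-1,II-2]: 3 consistent

II-1 ∈ {Ff Ll, ff Ll}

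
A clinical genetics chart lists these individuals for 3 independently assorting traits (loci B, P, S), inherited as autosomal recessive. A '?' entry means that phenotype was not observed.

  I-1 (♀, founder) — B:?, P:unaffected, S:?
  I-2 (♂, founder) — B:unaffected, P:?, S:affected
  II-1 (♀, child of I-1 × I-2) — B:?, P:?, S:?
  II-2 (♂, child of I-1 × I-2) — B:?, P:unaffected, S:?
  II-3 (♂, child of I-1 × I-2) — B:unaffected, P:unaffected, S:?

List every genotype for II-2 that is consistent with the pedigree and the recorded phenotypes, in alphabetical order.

II-2 ∈ {BB PP Ss, BB PP ss, BB Pp Ss, BB Pp ss, Bb PP Ss, Bb PP ss, Bb Pp Ss, Bb Pp ss, bb PP Ss, bb PP ss, bb Pp Ss, bb Pp ss}

B/I-1 ? ·: BB|Bb|bb
B/I-2 un ·: BB|Bb
B/II-1 ? I-1×I-2: BB|Bb|bb
B/II-2 ? I-1×I-2: BB|Bb|bb
B/II-3 un I-1×I-2: BB|Bb
⇒ B over [I-1,I-2,II-1,II-2,II-3]: 40 consistent
P/I-1 un ·: PP|Pp
P/I-2 ? ·: PP|Pp|pp
P/II-1 ? I-1×I-2: PP|Pp|pp
P/II-2 un I-1×I-2: PP|Pp
P/II-3 un I-1×I-2: PP|Pp
⇒ P over [I-1,I-2,II-1,II-2,II-3]: 32 consistent
S/I-1 ? ·: SS|Ss|ss
S/I-2 aff ·: ss
S/II-1 ? I-1×I-2: Ss|ss
S/II-2 ? I-1×I-2: Ss|ss
S/II-3 ? I-1×I-2: Ss|ss
⇒ S over [I-1,I-2,II-1,II-2,II-3]: 10 consistent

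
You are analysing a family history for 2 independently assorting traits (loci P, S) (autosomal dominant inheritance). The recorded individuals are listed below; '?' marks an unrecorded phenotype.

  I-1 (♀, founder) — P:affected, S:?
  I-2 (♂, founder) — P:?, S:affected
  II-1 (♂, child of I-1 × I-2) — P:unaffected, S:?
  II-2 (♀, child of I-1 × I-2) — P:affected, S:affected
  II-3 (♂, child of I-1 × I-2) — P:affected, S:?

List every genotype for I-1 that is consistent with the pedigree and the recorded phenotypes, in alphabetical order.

I-1 ∈ {Pp SS, Pp Ss, Pp ss}

P/I-1 aff ·: Pp
P/I-2 ? ·: pp|Pp
P/II-1 un I-1×I-2: pp
P/II-2 aff I-1×I-2: Pp|PP
P/II-3 aff I-1×I-2: Pp|PP
⇒ P over [I-1,I-2,II-1,II-2,II-3]: 5 consistent
S/I-1 ? ·: ss|Ss|SS
S/I-2 aff ·: Ss|SS
S/II-1 ? I-1×I-2: ss|Ss|SS
S/II-2 aff I-1×I-2: Ss|SS
S/II-3 ? I-1×I-2: ss|Ss|SS
⇒ S over [I-1,I-2,II-1,II-2,II-3]: 40 consistent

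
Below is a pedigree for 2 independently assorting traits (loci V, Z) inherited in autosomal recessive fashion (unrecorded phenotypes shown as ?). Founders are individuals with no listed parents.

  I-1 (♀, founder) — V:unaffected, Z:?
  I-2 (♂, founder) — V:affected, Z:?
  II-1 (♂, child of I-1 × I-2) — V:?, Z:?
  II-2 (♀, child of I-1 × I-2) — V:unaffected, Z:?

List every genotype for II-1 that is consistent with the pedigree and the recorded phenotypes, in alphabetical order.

V/I-1 un ·: VV|Vv
V/I-2 aff ·: vv
V/II-1 ? I-1×I-2: Vv|vv
V/II-2 un I-1×I-2: Vv
⇒ V over [I-1,I-2,II-1,II-2]: 3 consistent
Z/I-1 ? ·: ZZ|Zz|zz
Z/I-2 ? ·: ZZ|Zz|zz
Z/II-1 ? I-1×I-2: ZZ|Zz|zz
Z/II-2 ? I-1×I-2: ZZ|Zz|zz
⇒ Z over [I-1,I-2,II-1,II-2]: 29 consistent

II-1 ∈ {Vv ZZ, Vv Zz, Vv zz, vv ZZ, vv Zz, vv zz}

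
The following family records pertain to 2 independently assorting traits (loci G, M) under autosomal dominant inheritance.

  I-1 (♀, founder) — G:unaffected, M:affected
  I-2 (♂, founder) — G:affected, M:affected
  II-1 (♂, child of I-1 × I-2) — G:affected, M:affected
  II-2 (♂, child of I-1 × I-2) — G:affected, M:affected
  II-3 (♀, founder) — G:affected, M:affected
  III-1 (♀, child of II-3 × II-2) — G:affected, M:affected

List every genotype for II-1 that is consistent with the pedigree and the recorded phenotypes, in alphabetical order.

G/I-1 un ·: gg
G/I-2 aff ·: Gg|GG
G/II-1 aff I-1×I-2: Gg
G/II-2 aff I-1×I-2: Gg
G/II-3 aff ·: Gg|GG
G/III-1 aff II-3×II-2: Gg|GG
⇒ G over [I-1,I-2,II-1,II-2,II-3,III-1]: 8 consistent
M/I-1 aff ·: Mm|MM
M/I-2 aff ·: Mm|MM
M/II-1 aff I-1×I-2: Mm|MM
M/II-2 aff I-1×I-2: Mm|MM
M/II-3 aff ·: Mm|MM
M/III-1 aff II-3×II-2: Mm|MM
⇒ M over [I-1,I-2,II-1,II-2,II-3,III-1]: 45 consistent

II-1 ∈ {Gg MM, Gg Mm}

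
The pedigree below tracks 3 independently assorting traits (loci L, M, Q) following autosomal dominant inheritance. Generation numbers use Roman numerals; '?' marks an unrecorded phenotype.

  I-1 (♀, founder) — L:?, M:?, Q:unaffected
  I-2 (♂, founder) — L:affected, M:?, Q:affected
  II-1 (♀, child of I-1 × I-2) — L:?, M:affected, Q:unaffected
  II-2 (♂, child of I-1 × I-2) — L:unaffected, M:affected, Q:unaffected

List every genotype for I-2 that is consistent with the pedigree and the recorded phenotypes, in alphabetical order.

I-2 ∈ {Ll MM Qq, Ll Mm Qq, Ll mm Qq}

L/I-1 ? ·: ll|Ll
L/I-2 aff ·: Ll
L/II-1 ? I-1×I-2: ll|Ll|LL
L/II-2 un I-1×I-2: ll
⇒ L over [I-1,I-2,II-1,II-2]: 5 consistent
M/I-1 ? ·: mm|Mm|MM
M/I-2 ? ·: mm|Mm|MM
M/II-1 aff I-1×I-2: Mm|MM
M/II-2 aff I-1×I-2: Mm|MM
⇒ M over [I-1,I-2,II-1,II-2]: 17 consistent
Q/I-1 un ·: qq
Q/I-2 aff ·: Qq
Q/II-1 un I-1×I-2: qq
Q/II-2 un I-1×I-2: qq
⇒ Q over [I-1,I-2,II-1,II-2]: 1 consistent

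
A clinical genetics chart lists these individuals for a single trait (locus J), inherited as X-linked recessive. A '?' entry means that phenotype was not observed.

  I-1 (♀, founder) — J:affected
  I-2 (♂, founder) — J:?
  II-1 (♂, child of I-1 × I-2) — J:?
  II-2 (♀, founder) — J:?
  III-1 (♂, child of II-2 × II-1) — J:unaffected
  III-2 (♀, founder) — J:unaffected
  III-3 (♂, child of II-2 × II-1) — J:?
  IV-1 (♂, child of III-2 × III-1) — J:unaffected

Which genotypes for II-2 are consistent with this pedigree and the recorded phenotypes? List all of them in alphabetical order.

J/I-1 aff ·: X^jX^j
J/I-2 ? ·: X^JY|X^jY
J/II-1 ? I-1×I-2: X^jY
J/II-2 ? ·: X^JX^J|X^JX^j
J/III-1 un II-2×II-1: X^JY
J/III-2 un ·: X^JX^J|X^JX^j
J/III-3 ? II-2×II-1: X^JY|X^jY
J/IV-1 un III-2×III-1: X^JY
⇒ J over [I-1,I-2,II-1,II-2,III-1,III-2,III-3,IV-1]: 12 consistent

II-2 ∈ {X^JX^J, X^JX^j}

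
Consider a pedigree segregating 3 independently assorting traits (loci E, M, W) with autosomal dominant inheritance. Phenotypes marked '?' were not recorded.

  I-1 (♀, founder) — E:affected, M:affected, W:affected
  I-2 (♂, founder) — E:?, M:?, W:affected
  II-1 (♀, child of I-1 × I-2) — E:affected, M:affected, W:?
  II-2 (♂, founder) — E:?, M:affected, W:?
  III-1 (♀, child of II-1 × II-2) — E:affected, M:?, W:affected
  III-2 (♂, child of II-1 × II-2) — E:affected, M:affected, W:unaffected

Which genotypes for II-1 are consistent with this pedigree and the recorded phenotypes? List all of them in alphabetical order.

E/I-1 aff ·: Ee|EE
E/I-2 ? ·: ee|Ee|EE
E/II-1 aff I-1×I-2: Ee|EE
E/II-2 ? ·: ee|Ee|EE
E/III-1 aff II-1×II-2: Ee|EE
E/III-2 aff II-1×II-2: Ee|EE
⇒ E over [I-1,I-2,II-1,II-2,III-1,III-2]: 69 consistent
M/I-1 aff ·: Mm|MM
M/I-2 ? ·: mm|Mm|MM
M/II-1 aff I-1×I-2: Mm|MM
M/II-2 aff ·: Mm|MM
M/III-1 ? II-1×II-2: mm|Mm|MM
M/III-2 aff II-1×II-2: Mm|MM
⇒ M over [I-1,I-2,II-1,II-2,III-1,III-2]: 70 consistent
W/I-1 aff ·: Ww|WW
W/I-2 aff ·: Ww|WW
W/II-1 ? I-1×I-2: ww|Ww
W/II-2 ? ·: ww|Ww
W/III-1 aff II-1×II-2: Ww|WW
W/III-2 un II-1×II-2: ww
⇒ W over [I-1,I-2,II-1,II-2,III-1,III-2]: 10 consistent

II-1 ∈ {EE MM Ww, EE MM ww, EE Mm Ww, EE Mm ww, Ee MM Ww, Ee MM ww, Ee Mm Ww, Ee Mm ww}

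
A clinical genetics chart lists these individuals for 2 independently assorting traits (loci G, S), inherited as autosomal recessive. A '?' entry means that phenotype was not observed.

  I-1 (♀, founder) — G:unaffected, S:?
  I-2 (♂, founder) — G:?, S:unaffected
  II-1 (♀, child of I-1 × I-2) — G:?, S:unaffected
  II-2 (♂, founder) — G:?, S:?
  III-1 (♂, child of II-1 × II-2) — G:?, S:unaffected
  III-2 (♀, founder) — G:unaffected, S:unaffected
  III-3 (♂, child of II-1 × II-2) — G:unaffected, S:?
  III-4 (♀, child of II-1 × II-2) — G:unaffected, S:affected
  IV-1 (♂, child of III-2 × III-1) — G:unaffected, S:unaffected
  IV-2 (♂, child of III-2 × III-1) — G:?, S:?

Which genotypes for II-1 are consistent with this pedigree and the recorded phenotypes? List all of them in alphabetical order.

G/I-1 un ·: GG|Gg
G/I-2 ? ·: GG|Gg|gg
G/II-1 ? I-1×I-2: GG|Gg|gg
G/II-2 ? ·: GG|Gg|gg
G/III-1 ? II-1×II-2: GG|Gg|gg
G/III-2 un ·: GG|Gg
G/III-3 un II-1×II-2: GG|Gg
G/III-4 un II-1×II-2: GG|Gg
G/IV-1 un III-2×III-1: GG|Gg
G/IV-2 ? III-2×III-1: GG|Gg|gg
⇒ G over [I-1,I-2,II-1,II-2,III-1,III-2,III-3,III-4,IV-1,IV-2]: 1071 consistent
S/I-1 ? ·: SS|Ss|ss
S/I-2 un ·: SS|Ss
S/II-1 un I-1×I-2: Ss
S/II-2 ? ·: Ss|ss
S/III-1 un II-1×II-2: SS|Ss
S/III-2 un ·: SS|Ss
S/III-3 ? II-1×II-2: SS|Ss|ss
S/III-4 aff II-1×II-2: ss
S/IV-1 un III-2×III-1: SS|Ss
S/IV-2 ? III-2×III-1: SS|Ss|ss
⇒ S over [I-1,I-2,II-1,II-2,III-1,III-2,III-3,III-4,IV-1,IV-2]: 325 consistent

II-1 ∈ {GG Ss, Gg Ss, gg Ss}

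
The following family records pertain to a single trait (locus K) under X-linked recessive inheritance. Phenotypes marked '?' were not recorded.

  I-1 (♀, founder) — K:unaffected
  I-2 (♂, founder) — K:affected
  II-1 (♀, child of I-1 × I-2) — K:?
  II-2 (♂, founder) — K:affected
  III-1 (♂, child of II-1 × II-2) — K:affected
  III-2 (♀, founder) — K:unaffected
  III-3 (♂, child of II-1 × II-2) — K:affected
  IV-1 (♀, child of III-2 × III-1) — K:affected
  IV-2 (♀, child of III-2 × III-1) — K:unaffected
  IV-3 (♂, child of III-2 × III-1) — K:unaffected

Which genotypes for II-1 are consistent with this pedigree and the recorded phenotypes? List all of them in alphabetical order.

II-1 ∈ {X^KX^k, X^kX^k}

K/I-1 un ·: X^KX^K|X^KX^k
K/I-2 aff ·: X^kY
K/II-1 ? I-1×I-2: X^KX^k|X^kX^k
K/II-2 aff ·: X^kY
K/III-1 aff II-1×II-2: X^kY
K/III-2 un ·: X^KX^k
K/III-3 aff II-1×II-2: X^kY
K/IV-1 aff III-2×III-1: X^kX^k
K/IV-2 un III-2×III-1: X^KX^k
K/IV-3 un III-2×III-1: X^KY
⇒ K over [I-1,I-2,II-1,II-2,III-1,III-2,III-3,IV-1,IV-2,IV-3]: 3 consistent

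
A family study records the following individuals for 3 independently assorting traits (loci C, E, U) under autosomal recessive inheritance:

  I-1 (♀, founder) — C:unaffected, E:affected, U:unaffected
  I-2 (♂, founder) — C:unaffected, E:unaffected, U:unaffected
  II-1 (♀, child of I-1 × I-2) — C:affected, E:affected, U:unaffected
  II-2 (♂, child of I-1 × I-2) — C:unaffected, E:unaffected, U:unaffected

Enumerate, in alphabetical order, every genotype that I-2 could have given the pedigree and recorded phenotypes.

I-2 ∈ {Cc Ee UU, Cc Ee Uu}

C/I-1 un ·: Cc
C/I-2 un ·: Cc
C/II-1 aff I-1×I-2: cc
C/II-2 un I-1×I-2: CC|Cc
⇒ C over [I-1,I-2,II-1,II-2]: 2 consistent
E/I-1 aff ·: ee
E/I-2 un ·: Ee
E/II-1 aff I-1×I-2: ee
E/II-2 un I-1×I-2: Ee
⇒ E over [I-1,I-2,II-1,II-2]: 1 consistent
U/I-1 un ·: UU|Uu
U/I-2 un ·: UU|Uu
U/II-1 un I-1×I-2: UU|Uu
U/II-2 un I-1×I-2: UU|Uu
⇒ U over [I-1,I-2,II-1,II-2]: 13 consistent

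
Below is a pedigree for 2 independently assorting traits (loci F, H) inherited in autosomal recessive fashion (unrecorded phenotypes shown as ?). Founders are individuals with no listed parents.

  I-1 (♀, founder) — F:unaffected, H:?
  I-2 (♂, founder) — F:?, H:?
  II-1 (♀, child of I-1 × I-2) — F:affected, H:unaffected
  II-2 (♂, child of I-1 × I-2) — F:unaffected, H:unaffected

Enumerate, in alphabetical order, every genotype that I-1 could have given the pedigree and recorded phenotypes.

F/I-1 un ·: Ff
F/I-2 ? ·: Ff|ff
F/II-1 aff I-1×I-2: ff
F/II-2 un I-1×I-2: FF|Ff
⇒ F over [I-1,I-2,II-1,II-2]: 3 consistent
H/I-1 ? ·: HH|Hh|hh
H/I-2 ? ·: HH|Hh|hh
H/II-1 un I-1×I-2: HH|Hh
H/II-2 un I-1×I-2: HH|Hh
⇒ H over [I-1,I-2,II-1,II-2]: 17 consistent

I-1 ∈ {Ff HH, Ff Hh, Ff hh}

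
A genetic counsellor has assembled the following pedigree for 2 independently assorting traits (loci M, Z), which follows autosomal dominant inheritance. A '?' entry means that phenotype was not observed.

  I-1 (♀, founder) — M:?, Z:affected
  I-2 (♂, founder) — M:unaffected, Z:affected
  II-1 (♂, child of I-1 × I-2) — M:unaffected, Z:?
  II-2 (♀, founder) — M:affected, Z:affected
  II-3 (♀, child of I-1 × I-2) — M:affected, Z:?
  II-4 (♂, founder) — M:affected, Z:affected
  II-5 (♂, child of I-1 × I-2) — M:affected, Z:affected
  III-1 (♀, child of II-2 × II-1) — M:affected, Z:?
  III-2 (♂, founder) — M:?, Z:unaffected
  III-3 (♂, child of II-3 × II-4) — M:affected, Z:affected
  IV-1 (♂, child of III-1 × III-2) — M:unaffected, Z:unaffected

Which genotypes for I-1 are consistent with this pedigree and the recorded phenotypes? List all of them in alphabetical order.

I-1 ∈ {Mm ZZ, Mm Zz}

M/I-1 ? ·: Mm
M/I-2 un ·: mm
M/II-1 un I-1×I-2: mm
M/II-2 aff ·: Mm|MM
M/II-3 aff I-1×I-2: Mm
M/II-4 aff ·: Mm|MM
M/II-5 aff I-1×I-2: Mm
M/III-1 aff II-2×II-1: Mm
M/III-2 ? ·: mm|Mm
M/III-3 aff II-3×II-4: Mm|MM
M/IV-1 un III-1×III-2: mm
⇒ M over [I-1,I-2,II-1,II-2,II-3,II-4,II-5,III-1,III-2,III-3,IV-1]: 16 consistent
Z/I-1 aff ·: Zz|ZZ
Z/I-2 aff ·: Zz|ZZ
Z/II-1 ? I-1×I-2: zz|Zz|ZZ
Z/II-2 aff ·: Zz|ZZ
Z/II-3 ? I-1×I-2: zz|Zz|ZZ
Z/II-4 aff ·: Zz|ZZ
Z/II-5 aff I-1×I-2: Zz|ZZ
Z/III-1 ? II-2×II-1: zz|Zz
Z/III-2 un ·: zz
Z/III-3 aff II-3×II-4: Zz|ZZ
Z/IV-1 un III-1×III-2: zz
⇒ Z over [I-1,I-2,II-1,II-2,II-3,II-4,II-5,III-1,III-2,III-3,IV-1]: 241 consistent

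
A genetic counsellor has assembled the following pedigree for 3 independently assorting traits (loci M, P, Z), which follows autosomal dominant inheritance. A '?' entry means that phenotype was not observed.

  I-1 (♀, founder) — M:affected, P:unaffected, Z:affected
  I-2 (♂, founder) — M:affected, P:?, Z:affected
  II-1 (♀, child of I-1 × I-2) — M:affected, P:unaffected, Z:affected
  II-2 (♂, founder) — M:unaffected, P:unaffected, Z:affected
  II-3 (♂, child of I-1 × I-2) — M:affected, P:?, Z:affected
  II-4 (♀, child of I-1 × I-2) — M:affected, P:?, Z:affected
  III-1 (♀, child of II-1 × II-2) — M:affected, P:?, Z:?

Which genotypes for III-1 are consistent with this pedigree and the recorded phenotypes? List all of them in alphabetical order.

III-1 ∈ {Mm pp ZZ, Mm pp Zz, Mm pp zz}

M/I-1 aff ·: Mm|MM
M/I-2 aff ·: Mm|MM
M/II-1 aff I-1×I-2: Mm|MM
M/II-2 un ·: mm
M/II-3 aff I-1×I-2: Mm|MM
M/II-4 aff I-1×I-2: Mm|MM
M/III-1 aff II-1×II-2: Mm
⇒ M over [I-1,I-2,II-1,II-2,II-3,II-4,III-1]: 25 consistent
P/I-1 un ·: pp
P/I-2 ? ·: pp|Pp
P/II-1 un I-1×I-2: pp
P/II-2 un ·: pp
P/II-3 ? I-1×I-2: pp|Pp
P/II-4 ? I-1×I-2: pp|Pp
P/III-1 ? II-1×II-2: pp
⇒ P over [I-1,I-2,II-1,II-2,II-3,II-4,III-1]: 5 consistent
Z/I-1 aff ·: Zz|ZZ
Z/I-2 aff ·: Zz|ZZ
Z/II-1 aff I-1×I-2: Zz|ZZ
Z/II-2 aff ·: Zz|ZZ
Z/II-3 aff I-1×I-2: Zz|ZZ
Z/II-4 aff I-1×I-2: Zz|ZZ
Z/III-1 ? II-1×II-2: zz|Zz|ZZ
⇒ Z over [I-1,I-2,II-1,II-2,II-3,II-4,III-1]: 99 consistent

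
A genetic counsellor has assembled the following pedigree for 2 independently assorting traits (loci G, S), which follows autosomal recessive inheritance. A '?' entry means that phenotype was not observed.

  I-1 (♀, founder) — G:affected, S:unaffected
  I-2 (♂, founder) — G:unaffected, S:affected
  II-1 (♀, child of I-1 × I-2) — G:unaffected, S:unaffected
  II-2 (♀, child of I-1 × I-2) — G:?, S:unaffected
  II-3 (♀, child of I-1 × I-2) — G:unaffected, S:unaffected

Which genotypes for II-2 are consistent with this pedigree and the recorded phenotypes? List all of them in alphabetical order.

G/I-1 aff ·: gg
G/I-2 un ·: GG|Gg
G/II-1 un I-1×I-2: Gg
G/II-2 ? I-1×I-2: Gg|gg
G/II-3 un I-1×I-2: Gg
⇒ G over [I-1,I-2,II-1,II-2,II-3]: 3 consistent
S/I-1 un ·: SS|Ss
S/I-2 aff ·: ss
S/II-1 un I-1×I-2: Ss
S/II-2 un I-1×I-2: Ss
S/II-3 un I-1×I-2: Ss
⇒ S over [I-1,I-2,II-1,II-2,II-3]: 2 consistent

II-2 ∈ {Gg Ss, gg Ss}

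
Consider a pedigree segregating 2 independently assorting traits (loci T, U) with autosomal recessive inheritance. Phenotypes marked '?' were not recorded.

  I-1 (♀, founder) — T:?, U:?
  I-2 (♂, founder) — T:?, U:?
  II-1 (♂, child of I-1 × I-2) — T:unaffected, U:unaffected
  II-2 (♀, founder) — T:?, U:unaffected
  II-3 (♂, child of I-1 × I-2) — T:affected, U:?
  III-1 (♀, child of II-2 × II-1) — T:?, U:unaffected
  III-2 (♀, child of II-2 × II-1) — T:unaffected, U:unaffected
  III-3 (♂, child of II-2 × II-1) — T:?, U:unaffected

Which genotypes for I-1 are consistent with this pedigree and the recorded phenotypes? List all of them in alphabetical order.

T/I-1 ? ·: Tt|tt
T/I-2 ? ·: Tt|tt
T/II-1 un I-1×I-2: TT|Tt
T/II-2 ? ·: TT|Tt|tt
T/II-3 aff I-1×I-2: tt
T/III-1 ? II-2×II-1: TT|Tt|tt
T/III-2 un II-2×II-1: TT|Tt
T/III-3 ? II-2×II-1: TT|Tt|tt
⇒ T over [I-1,I-2,II-1,II-2,II-3,III-1,III-2,III-3]: 100 consistent
U/I-1 ? ·: UU|Uu|uu
U/I-2 ? ·: UU|Uu|uu
U/II-1 un I-1×I-2: UU|Uu
U/II-2 un ·: UU|Uu
U/II-3 ? I-1×I-2: UU|Uu|uu
U/III-1 un II-2×II-1: UU|Uu
U/III-2 un II-2×II-1: UU|Uu
U/III-3 un II-2×II-1: UU|Uu
⇒ U over [I-1,I-2,II-1,II-2,II-3,III-1,III-2,III-3]: 280 consistent

I-1 ∈ {Tt UU, Tt Uu, Tt uu, tt UU, tt Uu, tt uu}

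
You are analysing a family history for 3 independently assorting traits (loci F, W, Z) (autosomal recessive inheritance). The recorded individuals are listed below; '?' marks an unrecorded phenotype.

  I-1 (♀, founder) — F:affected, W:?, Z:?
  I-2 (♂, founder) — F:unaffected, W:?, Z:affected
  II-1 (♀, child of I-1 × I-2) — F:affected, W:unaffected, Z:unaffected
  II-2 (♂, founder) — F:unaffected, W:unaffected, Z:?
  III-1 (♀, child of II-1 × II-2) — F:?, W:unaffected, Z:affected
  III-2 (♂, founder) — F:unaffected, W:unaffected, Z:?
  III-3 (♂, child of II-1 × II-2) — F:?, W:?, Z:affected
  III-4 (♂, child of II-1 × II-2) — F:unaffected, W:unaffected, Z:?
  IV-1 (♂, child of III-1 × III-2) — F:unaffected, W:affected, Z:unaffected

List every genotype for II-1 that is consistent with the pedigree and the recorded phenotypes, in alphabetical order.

F/I-1 aff ·: ff
F/I-2 un ·: Ff
F/II-1 aff I-1×I-2: ff
F/II-2 un ·: FF|Ff
F/III-1 ? II-1×II-2: Ff|ff
F/III-2 un ·: FF|Ff
F/III-3 ? II-1×II-2: Ff|ff
F/III-4 un II-1×II-2: Ff
F/IV-1 un III-1×III-2: FF|Ff
⇒ F over [I-1,I-2,II-1,II-2,III-1,III-2,III-3,III-4,IV-1]: 16 consistent
W/I-1 ? ·: WW|Ww|ww
W/I-2 ? ·: WW|Ww|ww
W/II-1 un I-1×I-2: WW|Ww
W/II-2 un ·: WW|Ww
W/III-1 un II-1×II-2: Ww
W/III-2 un ·: Ww
W/III-3 ? II-1×II-2: WW|Ww|ww
W/III-4 un II-1×II-2: WW|Ww
W/IV-1 aff III-1×III-2: ww
⇒ W over [I-1,I-2,II-1,II-2,III-1,III-2,III-3,III-4,IV-1]: 86 consistent
Z/I-1 ? ·: ZZ|Zz
Z/I-2 aff ·: zz
Z/II-1 un I-1×I-2: Zz
Z/II-2 ? ·: Zz|zz
Z/III-1 aff II-1×II-2: zz
Z/III-2 ? ·: ZZ|Zz
Z/III-3 aff II-1×II-2: zz
Z/III-4 ? II-1×II-2: ZZ|Zz|zz
Z/IV-1 un III-1×III-2: Zz
⇒ Z over [I-1,I-2,II-1,II-2,III-1,III-2,III-3,III-4,IV-1]: 20 consistent

II-1 ∈ {ff WW Zz, ff Ww Zz}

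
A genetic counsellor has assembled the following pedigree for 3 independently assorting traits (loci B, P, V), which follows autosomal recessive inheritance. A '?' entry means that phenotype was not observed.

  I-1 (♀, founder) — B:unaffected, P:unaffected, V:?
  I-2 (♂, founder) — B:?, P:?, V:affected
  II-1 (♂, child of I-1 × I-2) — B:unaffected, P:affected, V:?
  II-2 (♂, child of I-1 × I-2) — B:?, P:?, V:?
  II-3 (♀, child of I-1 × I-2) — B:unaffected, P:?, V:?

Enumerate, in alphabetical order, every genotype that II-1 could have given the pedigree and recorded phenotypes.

II-1 ∈ {BB pp Vv, BB pp vv, Bb pp Vv, Bb pp vv}

B/I-1 un ·: BB|Bb
B/I-2 ? ·: BB|Bb|bb
B/II-1 un I-1×I-2: BB|Bb
B/II-2 ? I-1×I-2: BB|Bb|bb
B/II-3 un I-1×I-2: BB|Bb
⇒ B over [I-1,I-2,II-1,II-2,II-3]: 32 consistent
P/I-1 un ·: Pp
P/I-2 ? ·: Pp|pp
P/II-1 aff I-1×I-2: pp
P/II-2 ? I-1×I-2: PP|Pp|pp
P/II-3 ? I-1×I-2: PP|Pp|pp
⇒ P over [I-1,I-2,II-1,II-2,II-3]: 13 consistent
V/I-1 ? ·: VV|Vv|vv
V/I-2 aff ·: vv
V/II-1 ? I-1×I-2: Vv|vv
V/II-2 ? I-1×I-2: Vv|vv
V/II-3 ? I-1×I-2: Vv|vv
⇒ V over [I-1,I-2,II-1,II-2,II-3]: 10 consistent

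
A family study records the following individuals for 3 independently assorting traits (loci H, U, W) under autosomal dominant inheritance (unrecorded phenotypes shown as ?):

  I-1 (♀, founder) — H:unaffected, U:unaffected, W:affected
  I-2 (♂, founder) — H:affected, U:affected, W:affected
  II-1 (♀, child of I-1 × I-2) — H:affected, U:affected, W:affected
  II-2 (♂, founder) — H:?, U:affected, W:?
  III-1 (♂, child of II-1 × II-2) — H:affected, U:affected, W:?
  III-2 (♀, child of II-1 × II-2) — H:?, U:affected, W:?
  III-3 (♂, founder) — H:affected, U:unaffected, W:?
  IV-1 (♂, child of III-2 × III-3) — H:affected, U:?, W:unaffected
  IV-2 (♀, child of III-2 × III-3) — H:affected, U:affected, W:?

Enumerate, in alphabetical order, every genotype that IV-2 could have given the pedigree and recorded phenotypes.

H/I-1 un ·: hh
H/I-2 aff ·: Hh|HH
H/II-1 aff I-1×I-2: Hh
H/II-2 ? ·: hh|Hh|HH
H/III-1 aff II-1×II-2: Hh|HH
H/III-2 ? II-1×II-2: hh|Hh|HH
H/III-3 aff ·: Hh|HH
H/IV-1 aff III-2×III-3: Hh|HH
H/IV-2 aff III-2×III-3: Hh|HH
⇒ H over [I-1,I-2,II-1,II-2,III-1,III-2,III-3,IV-1,IV-2]: 132 consistent
U/I-1 un ·: uu
U/I-2 aff ·: Uu|UU
U/II-1 aff I-1×I-2: Uu
U/II-2 aff ·: Uu|UU
U/III-1 aff II-1×II-2: Uu|UU
U/III-2 aff II-1×II-2: Uu|UU
U/III-3 un ·: uu
U/IV-1 ? III-2×III-3: uu|Uu
U/IV-2 aff III-2×III-3: Uu
⇒ U over [I-1,I-2,II-1,II-2,III-1,III-2,III-3,IV-1,IV-2]: 24 consistent
W/I-1 aff ·: Ww|WW
W/I-2 aff ·: Ww|WW
W/II-1 aff I-1×I-2: Ww|WW
W/II-2 ? ·: ww|Ww|WW
W/III-1 ? II-1×II-2: ww|Ww|WW
W/III-2 ? II-1×II-2: ww|Ww
W/III-3 ? ·: ww|Ww
W/IV-1 un III-2×III-3: ww
W/IV-2 ? III-2×III-3: ww|Ww|WW
⇒ W over [I-1,I-2,II-1,II-2,III-1,III-2,III-3,IV-1,IV-2]: 210 consistent

IV-2 ∈ {HH Uu WW, HH Uu Ww, HH Uu ww, Hh Uu WW, Hh Uu Ww, Hh Uu ww}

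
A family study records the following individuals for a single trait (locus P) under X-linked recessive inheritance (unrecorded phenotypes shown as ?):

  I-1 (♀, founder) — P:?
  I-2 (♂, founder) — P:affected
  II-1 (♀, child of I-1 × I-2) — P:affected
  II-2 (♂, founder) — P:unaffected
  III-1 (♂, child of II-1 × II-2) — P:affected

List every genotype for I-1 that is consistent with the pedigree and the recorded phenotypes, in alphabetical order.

P/I-1 ? ·: X^PX^p|X^pX^p
P/I-2 aff ·: X^pY
P/II-1 aff I-1×I-2: X^pX^p
P/II-2 un ·: X^PY
P/III-1 aff II-1×II-2: X^pY
⇒ P over [I-1,I-2,II-1,II-2,III-1]: 2 consistent

I-1 ∈ {X^PX^p, X^pX^p}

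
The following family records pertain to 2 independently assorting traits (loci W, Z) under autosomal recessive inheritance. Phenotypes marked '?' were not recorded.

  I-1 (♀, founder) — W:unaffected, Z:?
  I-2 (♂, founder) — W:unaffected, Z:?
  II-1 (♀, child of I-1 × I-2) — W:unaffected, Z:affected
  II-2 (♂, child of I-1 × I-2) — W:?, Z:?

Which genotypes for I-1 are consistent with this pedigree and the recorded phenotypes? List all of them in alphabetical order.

W/I-1 un ·: WW|Ww
W/I-2 un ·: WW|Ww
W/II-1 un I-1×I-2: WW|Ww
W/II-2 ? I-1×I-2: WW|Ww|ww
⇒ W over [I-1,I-2,II-1,II-2]: 15 consistent
Z/I-1 ? ·: Zz|zz
Z/I-2 ? ·: Zz|zz
Z/II-1 aff I-1×I-2: zz
Z/II-2 ? I-1×I-2: ZZ|Zz|zz
⇒ Z over [I-1,I-2,II-1,II-2]: 8 consistent

I-1 ∈ {WW Zz, WW zz, Ww Zz, Ww zz}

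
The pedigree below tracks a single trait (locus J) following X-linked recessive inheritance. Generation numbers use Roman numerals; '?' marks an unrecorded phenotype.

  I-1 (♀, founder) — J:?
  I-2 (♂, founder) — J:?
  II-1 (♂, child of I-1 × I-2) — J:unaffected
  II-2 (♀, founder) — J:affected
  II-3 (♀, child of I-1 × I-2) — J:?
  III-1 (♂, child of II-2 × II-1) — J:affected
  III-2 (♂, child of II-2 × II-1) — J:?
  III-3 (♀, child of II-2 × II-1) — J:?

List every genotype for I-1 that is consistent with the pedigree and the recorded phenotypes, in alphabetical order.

J/I-1 ? ·: X^JX^J|X^JX^j
J/I-2 ? ·: X^JY|X^jY
J/II-1 un I-1×I-2: X^JY
J/II-2 aff ·: X^jX^j
J/II-3 ? I-1×I-2: X^JX^J|X^JX^j|X^jX^j
J/III-1 aff II-2×II-1: X^jY
J/III-2 ? II-2×II-1: X^jY
J/III-3 ? II-2×II-1: X^JX^j
⇒ J over [I-1,I-2,II-1,II-2,II-3,III-1,III-2,III-3]: 6 consistent

I-1 ∈ {X^JX^J, X^JX^j}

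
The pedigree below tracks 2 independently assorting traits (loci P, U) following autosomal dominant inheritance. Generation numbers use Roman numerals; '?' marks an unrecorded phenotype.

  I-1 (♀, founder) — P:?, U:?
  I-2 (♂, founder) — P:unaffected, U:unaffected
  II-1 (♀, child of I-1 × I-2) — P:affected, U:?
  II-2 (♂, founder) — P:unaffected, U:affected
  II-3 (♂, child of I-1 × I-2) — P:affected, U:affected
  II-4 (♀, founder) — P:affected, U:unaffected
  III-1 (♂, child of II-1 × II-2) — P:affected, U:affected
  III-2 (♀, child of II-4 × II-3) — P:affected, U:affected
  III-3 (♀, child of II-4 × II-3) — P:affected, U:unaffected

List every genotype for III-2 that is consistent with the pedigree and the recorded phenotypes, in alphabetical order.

III-2 ∈ {PP Uu, Pp Uu}

P/I-1 ? ·: Pp|PP
P/I-2 un ·: pp
P/II-1 aff I-1×I-2: Pp
P/II-2 un ·: pp
P/II-3 aff I-1×I-2: Pp
P/II-4 aff ·: Pp|PP
P/III-1 aff II-1×II-2: Pp
P/III-2 aff II-4×II-3: Pp|PP
P/III-3 aff II-4×II-3: Pp|PP
⇒ P over [I-1,I-2,II-1,II-2,II-3,II-4,III-1,III-2,III-3]: 16 consistent
U/I-1 ? ·: Uu|UU
U/I-2 un ·: uu
U/II-1 ? I-1×I-2: uu|Uu
U/II-2 aff ·: Uu|UU
U/II-3 aff I-1×I-2: Uu
U/II-4 un ·: uu
U/III-1 aff II-1×II-2: Uu|UU
U/III-2 aff II-4×II-3: Uu
U/III-3 un II-4×II-3: uu
⇒ U over [I-1,I-2,II-1,II-2,II-3,II-4,III-1,III-2,III-3]: 10 consistent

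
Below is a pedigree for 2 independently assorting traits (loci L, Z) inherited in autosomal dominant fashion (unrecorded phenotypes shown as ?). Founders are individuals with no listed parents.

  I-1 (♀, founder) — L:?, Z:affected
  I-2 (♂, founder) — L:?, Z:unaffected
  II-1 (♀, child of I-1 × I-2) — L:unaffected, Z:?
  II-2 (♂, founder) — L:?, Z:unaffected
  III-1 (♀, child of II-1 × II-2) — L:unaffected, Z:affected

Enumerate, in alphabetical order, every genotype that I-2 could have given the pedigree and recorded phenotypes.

I-2 ∈ {Ll zz, ll zz}

L/I-1 ? ·: ll|Ll
L/I-2 ? ·: ll|Ll
L/II-1 un I-1×I-2: ll
L/II-2 ? ·: ll|Ll
L/III-1 un II-1×II-2: ll
⇒ L over [I-1,I-2,II-1,II-2,III-1]: 8 consistent
Z/I-1 aff ·: Zz|ZZ
Z/I-2 un ·: zz
Z/II-1 ? I-1×I-2: Zz
Z/II-2 un ·: zz
Z/III-1 aff II-1×II-2: Zz
⇒ Z over [I-1,I-2,II-1,II-2,III-1]: 2 consistent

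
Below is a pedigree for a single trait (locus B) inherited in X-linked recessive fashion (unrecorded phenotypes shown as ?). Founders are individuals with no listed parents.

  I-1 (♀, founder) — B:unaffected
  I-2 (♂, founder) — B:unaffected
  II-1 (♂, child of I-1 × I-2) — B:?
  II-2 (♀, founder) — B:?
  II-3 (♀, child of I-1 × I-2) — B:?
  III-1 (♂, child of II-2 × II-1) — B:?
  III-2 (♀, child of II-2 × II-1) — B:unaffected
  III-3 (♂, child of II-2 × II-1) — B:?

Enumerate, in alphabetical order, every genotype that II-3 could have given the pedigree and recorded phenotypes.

B/I-1 un ·: X^BX^B|X^BX^b
B/I-2 un ·: X^BY
B/II-1 ? I-1×I-2: X^BY|X^bY
B/II-2 ? ·: X^BX^B|X^BX^b|X^bX^b
B/II-3 ? I-1×I-2: X^BX^B|X^BX^b
B/III-1 ? II-2×II-1: X^BY|X^bY
B/III-2 un II-2×II-1: X^BX^B|X^BX^b
B/III-3 ? II-2×II-1: X^BY|X^bY
⇒ B over [I-1,I-2,II-1,II-2,II-3,III-1,III-2,III-3]: 40 consistent

II-3 ∈ {X^BX^B, X^BX^b}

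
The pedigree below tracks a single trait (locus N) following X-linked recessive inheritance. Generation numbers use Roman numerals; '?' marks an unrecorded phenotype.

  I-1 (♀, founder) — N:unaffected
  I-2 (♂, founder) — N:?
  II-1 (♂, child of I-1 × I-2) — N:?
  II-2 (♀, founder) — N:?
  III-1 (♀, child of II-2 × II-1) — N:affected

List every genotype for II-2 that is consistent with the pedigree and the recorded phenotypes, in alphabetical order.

N/I-1 un ·: X^NX^n
N/I-2 ? ·: X^NY|X^nY
N/II-1 ? I-1×I-2: X^nY
N/II-2 ? ·: X^NX^n|X^nX^n
N/III-1 aff II-2×II-1: X^nX^n
⇒ N over [I-1,I-2,II-1,II-2,III-1]: 4 consistent

II-2 ∈ {X^NX^n, X^nX^n}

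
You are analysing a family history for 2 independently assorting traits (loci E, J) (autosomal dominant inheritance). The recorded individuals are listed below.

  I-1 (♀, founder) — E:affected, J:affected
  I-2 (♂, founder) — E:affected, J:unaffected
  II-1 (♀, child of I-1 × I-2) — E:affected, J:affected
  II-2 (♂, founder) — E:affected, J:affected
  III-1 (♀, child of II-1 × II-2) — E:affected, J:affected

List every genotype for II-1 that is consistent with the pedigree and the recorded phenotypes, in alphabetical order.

E/I-1 aff ·: Ee|EE
E/I-2 aff ·: Ee|EE
E/II-1 aff I-1×I-2: Ee|EE
E/II-2 aff ·: Ee|EE
E/III-1 aff II-1×II-2: Ee|EE
⇒ E over [I-1,I-2,II-1,II-2,III-1]: 24 consistent
J/I-1 aff ·: Jj|JJ
J/I-2 un ·: jj
J/II-1 aff I-1×I-2: Jj
J/II-2 aff ·: Jj|JJ
J/III-1 aff II-1×II-2: Jj|JJ
⇒ J over [I-1,I-2,II-1,II-2,III-1]: 8 consistent

II-1 ∈ {EE Jj, Ee Jj}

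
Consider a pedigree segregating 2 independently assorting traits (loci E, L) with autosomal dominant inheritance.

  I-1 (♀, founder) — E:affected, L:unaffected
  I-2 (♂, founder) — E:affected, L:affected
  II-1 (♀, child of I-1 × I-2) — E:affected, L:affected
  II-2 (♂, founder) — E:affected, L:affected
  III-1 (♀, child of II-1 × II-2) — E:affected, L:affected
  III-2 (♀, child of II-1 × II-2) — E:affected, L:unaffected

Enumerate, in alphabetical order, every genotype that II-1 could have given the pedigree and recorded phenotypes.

II-1 ∈ {EE Ll, Ee Ll}

E/I-1 aff ·: Ee|EE
E/I-2 aff ·: Ee|EE
E/II-1 aff I-1×I-2: Ee|EE
E/II-2 aff ·: Ee|EE
E/III-1 aff II-1×II-2: Ee|EE
E/III-2 aff II-1×II-2: Ee|EE
⇒ E over [I-1,I-2,II-1,II-2,III-1,III-2]: 44 consistent
L/I-1 un ·: ll
L/I-2 aff ·: Ll|LL
L/II-1 aff I-1×I-2: Ll
L/II-2 aff ·: Ll
L/III-1 aff II-1×II-2: Ll|LL
L/III-2 un II-1×II-2: ll
⇒ L over [I-1,I-2,II-1,II-2,III-1,III-2]: 4 consistent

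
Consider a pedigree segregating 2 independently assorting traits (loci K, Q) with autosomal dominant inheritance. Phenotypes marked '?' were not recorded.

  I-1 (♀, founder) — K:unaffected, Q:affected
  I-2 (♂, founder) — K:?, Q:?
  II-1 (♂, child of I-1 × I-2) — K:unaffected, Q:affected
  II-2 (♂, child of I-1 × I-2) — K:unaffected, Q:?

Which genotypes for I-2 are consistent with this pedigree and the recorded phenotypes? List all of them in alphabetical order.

K/I-1 un ·: kk
K/I-2 ? ·: kk|Kk
K/II-1 un I-1×I-2: kk
K/II-2 un I-1×I-2: kk
⇒ K over [I-1,I-2,II-1,II-2]: 2 consistent
Q/I-1 aff ·: Qq|QQ
Q/I-2 ? ·: qq|Qq|QQ
Q/II-1 aff I-1×I-2: Qq|QQ
Q/II-2 ? I-1×I-2: qq|Qq|QQ
⇒ Q over [I-1,I-2,II-1,II-2]: 18 consistent

I-2 ∈ {Kk QQ, Kk Qq, Kk qq, kk QQ, kk Qq, kk qq}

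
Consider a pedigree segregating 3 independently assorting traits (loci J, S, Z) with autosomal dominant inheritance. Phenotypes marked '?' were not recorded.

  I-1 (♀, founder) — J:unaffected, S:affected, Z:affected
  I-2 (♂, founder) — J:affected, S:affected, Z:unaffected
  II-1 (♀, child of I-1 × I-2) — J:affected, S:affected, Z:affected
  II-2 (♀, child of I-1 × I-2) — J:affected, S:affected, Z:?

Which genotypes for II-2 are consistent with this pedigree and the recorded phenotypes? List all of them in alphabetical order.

II-2 ∈ {Jj SS Zz, Jj SS zz, Jj Ss Zz, Jj Ss zz}

J/I-1 un ·: jj
J/I-2 aff ·: Jj|JJ
J/II-1 aff I-1×I-2: Jj
J/II-2 aff I-1×I-2: Jj
⇒ J over [I-1,I-2,II-1,II-2]: 2 consistent
S/I-1 aff ·: Ss|SS
S/I-2 aff ·: Ss|SS
S/II-1 aff I-1×I-2: Ss|SS
S/II-2 aff I-1×I-2: Ss|SS
⇒ S over [I-1,I-2,II-1,II-2]: 13 consistent
Z/I-1 aff ·: Zz|ZZ
Z/I-2 un ·: zz
Z/II-1 aff I-1×I-2: Zz
Z/II-2 ? I-1×I-2: zz|Zz
⇒ Z over [I-1,I-2,II-1,II-2]: 3 consistent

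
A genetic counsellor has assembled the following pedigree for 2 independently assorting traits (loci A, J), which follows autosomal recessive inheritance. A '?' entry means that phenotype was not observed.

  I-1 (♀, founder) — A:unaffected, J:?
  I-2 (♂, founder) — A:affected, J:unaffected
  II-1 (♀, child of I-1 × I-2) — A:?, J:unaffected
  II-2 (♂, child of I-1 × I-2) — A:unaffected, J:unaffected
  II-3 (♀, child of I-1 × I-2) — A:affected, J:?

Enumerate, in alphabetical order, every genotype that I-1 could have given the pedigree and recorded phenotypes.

A/I-1 un ·: Aa
A/I-2 aff ·: aa
A/II-1 ? I-1×I-2: Aa|aa
A/II-2 un I-1×I-2: Aa
A/II-3 aff I-1×I-2: aa
⇒ A over [I-1,I-2,II-1,II-2,II-3]: 2 consistent
J/I-1 ? ·: JJ|Jj|jj
J/I-2 un ·: JJ|Jj
J/II-1 un I-1×I-2: JJ|Jj
J/II-2 un I-1×I-2: JJ|Jj
J/II-3 ? I-1×I-2: JJ|Jj|jj
⇒ J over [I-1,I-2,II-1,II-2,II-3]: 32 consistent

I-1 ∈ {Aa JJ, Aa Jj, Aa jj}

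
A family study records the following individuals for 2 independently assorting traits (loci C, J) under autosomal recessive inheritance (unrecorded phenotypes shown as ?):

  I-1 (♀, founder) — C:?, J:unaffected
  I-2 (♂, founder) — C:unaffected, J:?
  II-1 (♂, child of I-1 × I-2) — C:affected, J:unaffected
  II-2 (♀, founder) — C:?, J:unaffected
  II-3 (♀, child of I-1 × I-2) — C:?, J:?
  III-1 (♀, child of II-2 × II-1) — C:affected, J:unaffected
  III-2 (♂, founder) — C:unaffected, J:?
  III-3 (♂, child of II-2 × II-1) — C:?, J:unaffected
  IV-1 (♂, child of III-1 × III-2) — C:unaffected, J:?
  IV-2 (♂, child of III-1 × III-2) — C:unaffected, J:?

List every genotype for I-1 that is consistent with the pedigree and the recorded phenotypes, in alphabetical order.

I-1 ∈ {Cc JJ, Cc Jj, cc JJ, cc Jj}

C/I-1 ? ·: Cc|cc
C/I-2 un ·: Cc
C/II-1 aff I-1×I-2: cc
C/II-2 ? ·: Cc|cc
C/II-3 ? I-1×I-2: CC|Cc|cc
C/III-1 aff II-2×II-1: cc
C/III-2 un ·: CC|Cc
C/III-3 ? II-2×II-1: Cc|cc
C/IV-1 un III-1×III-2: Cc
C/IV-2 un III-1×III-2: Cc
⇒ C over [I-1,I-2,II-1,II-2,II-3,III-1,III-2,III-3,IV-1,IV-2]: 30 consistent
J/I-1 un ·: JJ|Jj
J/I-2 ? ·: JJ|Jj|jj
J/II-1 un I-1×I-2: JJ|Jj
J/II-2 un ·: JJ|Jj
J/II-3 ? I-1×I-2: JJ|Jj|jj
J/III-1 un II-2×II-1: JJ|Jj
J/III-2 ? ·: JJ|Jj|jj
J/III-3 un II-2×II-1: JJ|Jj
J/IV-1 ? III-1×III-2: JJ|Jj|jj
J/IV-2 ? III-1×III-2: JJ|Jj|jj
⇒ J over [I-1,I-2,II-1,II-2,II-3,III-1,III-2,III-3,IV-1,IV-2]: 1336 consistent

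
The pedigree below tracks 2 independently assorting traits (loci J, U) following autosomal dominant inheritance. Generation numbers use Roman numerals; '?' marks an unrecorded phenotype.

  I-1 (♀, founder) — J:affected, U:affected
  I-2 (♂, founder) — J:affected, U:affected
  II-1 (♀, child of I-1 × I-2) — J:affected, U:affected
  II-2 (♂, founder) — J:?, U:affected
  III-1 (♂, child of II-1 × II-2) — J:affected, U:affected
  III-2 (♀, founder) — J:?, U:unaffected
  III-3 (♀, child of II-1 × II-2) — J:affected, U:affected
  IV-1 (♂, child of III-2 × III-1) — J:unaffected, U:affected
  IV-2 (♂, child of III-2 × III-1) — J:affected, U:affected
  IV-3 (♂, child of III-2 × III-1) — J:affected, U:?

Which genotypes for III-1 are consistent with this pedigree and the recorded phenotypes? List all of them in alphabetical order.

J/I-1 aff ·: Jj|JJ
J/I-2 aff ·: Jj|JJ
J/II-1 aff I-1×I-2: Jj|JJ
J/II-2 ? ·: jj|Jj|JJ
J/III-1 aff II-1×II-2: Jj
J/III-2 ? ·: jj|Jj
J/III-3 aff II-1×II-2: Jj|JJ
J/IV-1 un III-2×III-1: jj
J/IV-2 aff III-2×III-1: Jj|JJ
J/IV-3 aff III-2×III-1: Jj|JJ
⇒ J over [I-1,I-2,II-1,II-2,III-1,III-2,III-3,IV-1,IV-2,IV-3]: 135 consistent
U/I-1 aff ·: Uu|UU
U/I-2 aff ·: Uu|UU
U/II-1 aff I-1×I-2: Uu|UU
U/II-2 aff ·: Uu|UU
U/III-1 aff II-1×II-2: Uu|UU
U/III-2 un ·: uu
U/III-3 aff II-1×II-2: Uu|UU
U/IV-1 aff III-2×III-1: Uu
U/IV-2 aff III-2×III-1: Uu
U/IV-3 ? III-2×III-1: uu|Uu
⇒ U over [I-1,I-2,II-1,II-2,III-1,III-2,III-3,IV-1,IV-2,IV-3]: 64 consistent

III-1 ∈ {Jj UU, Jj Uu}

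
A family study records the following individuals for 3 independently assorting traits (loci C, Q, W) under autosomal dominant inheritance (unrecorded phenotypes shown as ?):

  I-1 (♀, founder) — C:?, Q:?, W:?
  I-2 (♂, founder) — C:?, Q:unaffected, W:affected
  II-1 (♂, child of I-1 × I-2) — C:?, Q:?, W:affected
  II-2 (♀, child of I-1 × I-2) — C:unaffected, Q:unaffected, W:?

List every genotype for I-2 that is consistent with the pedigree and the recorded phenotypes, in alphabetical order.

C/I-1 ? ·: cc|Cc
C/I-2 ? ·: cc|Cc
C/II-1 ? I-1×I-2: cc|Cc|CC
C/II-2 un I-1×I-2: cc
⇒ C over [I-1,I-2,II-1,II-2]: 8 consistent
Q/I-1 ? ·: qq|Qq
Q/I-2 un ·: qq
Q/II-1 ? I-1×I-2: qq|Qq
Q/II-2 un I-1×I-2: qq
⇒ Q over [I-1,I-2,II-1,II-2]: 3 consistent
W/I-1 ? ·: ww|Ww|WW
W/I-2 aff ·: Ww|WW
W/II-1 aff I-1×I-2: Ww|WW
W/II-2 ? I-1×I-2: ww|Ww|WW
⇒ W over [I-1,I-2,II-1,II-2]: 18 consistent

I-2 ∈ {Cc qq WW, Cc qq Ww, cc qq WW, cc qq Ww}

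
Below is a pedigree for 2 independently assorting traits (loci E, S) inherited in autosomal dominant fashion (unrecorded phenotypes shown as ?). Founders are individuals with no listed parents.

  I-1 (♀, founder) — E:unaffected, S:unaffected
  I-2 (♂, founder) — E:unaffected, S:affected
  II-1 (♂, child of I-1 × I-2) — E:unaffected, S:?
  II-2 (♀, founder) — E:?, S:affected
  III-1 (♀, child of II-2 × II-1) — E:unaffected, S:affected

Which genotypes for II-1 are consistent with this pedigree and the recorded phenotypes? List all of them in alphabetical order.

II-1 ∈ {ee Ss, ee ss}

E/I-1 un ·: ee
E/I-2 un ·: ee
E/II-1 un I-1×I-2: ee
E/II-2 ? ·: ee|Ee
E/III-1 un II-2×II-1: ee
⇒ E over [I-1,I-2,II-1,II-2,III-1]: 2 consistent
S/I-1 un ·: ss
S/I-2 aff ·: Ss|SS
S/II-1 ? I-1×I-2: ss|Ss
S/II-2 aff ·: Ss|SS
S/III-1 aff II-2×II-1: Ss|SS
⇒ S over [I-1,I-2,II-1,II-2,III-1]: 10 consistent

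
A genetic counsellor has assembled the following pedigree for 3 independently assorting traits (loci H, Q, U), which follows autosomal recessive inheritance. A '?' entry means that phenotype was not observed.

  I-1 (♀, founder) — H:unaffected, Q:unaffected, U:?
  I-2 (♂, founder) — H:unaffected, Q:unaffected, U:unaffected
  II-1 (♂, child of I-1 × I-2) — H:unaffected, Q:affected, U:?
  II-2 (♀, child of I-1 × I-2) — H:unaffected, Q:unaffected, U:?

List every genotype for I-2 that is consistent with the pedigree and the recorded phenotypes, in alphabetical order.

H/I-1 un ·: HH|Hh
H/I-2 un ·: HH|Hh
H/II-1 un I-1×I-2: HH|Hh
H/II-2 un I-1×I-2: HH|Hh
⇒ H over [I-1,I-2,II-1,II-2]: 13 consistent
Q/I-1 un ·: Qq
Q/I-2 un ·: Qq
Q/II-1 aff I-1×I-2: qq
Q/II-2 un I-1×I-2: QQ|Qq
⇒ Q over [I-1,I-2,II-1,II-2]: 2 consistent
U/I-1 ? ·: UU|Uu|uu
U/I-2 un ·: UU|Uu
U/II-1 ? I-1×I-2: UU|Uu|uu
U/II-2 ? I-1×I-2: UU|Uu|uu
⇒ U over [I-1,I-2,II-1,II-2]: 23 consistent

I-2 ∈ {HH Qq UU, HH Qq Uu, Hh Qq UU, Hh Qq Uu}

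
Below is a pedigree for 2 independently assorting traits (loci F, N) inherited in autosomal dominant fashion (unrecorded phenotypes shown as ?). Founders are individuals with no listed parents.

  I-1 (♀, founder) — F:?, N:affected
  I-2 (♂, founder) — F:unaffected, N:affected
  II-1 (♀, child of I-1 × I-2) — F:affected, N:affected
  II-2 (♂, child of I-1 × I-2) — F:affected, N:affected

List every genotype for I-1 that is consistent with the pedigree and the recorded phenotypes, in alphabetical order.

F/I-1 ? ·: Ff|FF
F/I-2 un ·: ff
F/II-1 aff I-1×I-2: Ff
F/II-2 aff I-1×I-2: Ff
⇒ F over [I-1,I-2,II-1,II-2]: 2 consistent
N/I-1 aff ·: Nn|NN
N/I-2 aff ·: Nn|NN
N/II-1 aff I-1×I-2: Nn|NN
N/II-2 aff I-1×I-2: Nn|NN
⇒ N over [I-1,I-2,II-1,II-2]: 13 consistent

I-1 ∈ {FF NN, FF Nn, Ff NN, Ff Nn}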